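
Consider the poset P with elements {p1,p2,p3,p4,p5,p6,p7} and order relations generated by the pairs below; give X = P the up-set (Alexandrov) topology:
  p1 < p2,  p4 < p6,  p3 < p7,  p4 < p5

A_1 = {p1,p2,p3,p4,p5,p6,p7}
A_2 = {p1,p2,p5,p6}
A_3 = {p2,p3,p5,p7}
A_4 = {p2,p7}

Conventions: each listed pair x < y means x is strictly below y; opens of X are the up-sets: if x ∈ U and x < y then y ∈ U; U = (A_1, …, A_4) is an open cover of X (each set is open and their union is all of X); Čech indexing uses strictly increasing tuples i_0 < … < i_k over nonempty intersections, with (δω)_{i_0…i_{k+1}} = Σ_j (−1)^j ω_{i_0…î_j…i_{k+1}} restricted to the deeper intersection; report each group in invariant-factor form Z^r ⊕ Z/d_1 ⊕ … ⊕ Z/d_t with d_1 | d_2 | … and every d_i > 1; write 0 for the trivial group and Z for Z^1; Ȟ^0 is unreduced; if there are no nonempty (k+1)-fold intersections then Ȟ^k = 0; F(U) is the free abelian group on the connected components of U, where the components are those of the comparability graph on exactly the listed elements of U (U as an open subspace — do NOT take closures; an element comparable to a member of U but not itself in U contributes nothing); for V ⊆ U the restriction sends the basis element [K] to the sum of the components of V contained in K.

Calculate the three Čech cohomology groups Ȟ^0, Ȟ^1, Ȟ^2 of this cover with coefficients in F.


Ȟ^0(U;F) ≅ Z^3, Ȟ^1(U;F) ≅ 0 and Ȟ^2(U;F) ≅ 0

nerve simplices:
  A12={p1,p2,p5,p6} A13={p2,p3,p5,p7} A14={p2,p7} A23={p2,p5} A24={p2} A34={p2,p7}
  A123={p2,p5} A124={p2} A134={p2,p7} A234={p2}
  A1234={p2}
components per intersection:
  A1: {p1,p2} {p3,p7} {p4,p5,p6}
  A2: {p1,p2} {p5} {p6}
  A3: {p2} {p3,p7} {p5}
  A4: {p2} {p7}
  A12: {p1,p2} {p5} {p6}
  A13: {p2} {p3,p7} {p5}
  A14: {p2} {p7}
  A23: {p2} {p5}
  A24: {p2}
  A34: {p2} {p7}
  A123: {p2} {p5}
  A124: {p2}
  A134: {p2} {p7}
  A234: {p2}
  A1234: {p2}
C dims 11,13,6,1; δ0: rk 8, SNF 1^8; δ1: rk 5, SNF 1^5; δ2: rk 1, SNF 1^1
degree 0: 11−8−0 = 3 → Ȟ^0 ≅ Z^3
degree 1: 13−5−8 = 0 → Ȟ^1 ≅ 0
degree 2: 6−1−5 = 0 → Ȟ^2 ≅ 0


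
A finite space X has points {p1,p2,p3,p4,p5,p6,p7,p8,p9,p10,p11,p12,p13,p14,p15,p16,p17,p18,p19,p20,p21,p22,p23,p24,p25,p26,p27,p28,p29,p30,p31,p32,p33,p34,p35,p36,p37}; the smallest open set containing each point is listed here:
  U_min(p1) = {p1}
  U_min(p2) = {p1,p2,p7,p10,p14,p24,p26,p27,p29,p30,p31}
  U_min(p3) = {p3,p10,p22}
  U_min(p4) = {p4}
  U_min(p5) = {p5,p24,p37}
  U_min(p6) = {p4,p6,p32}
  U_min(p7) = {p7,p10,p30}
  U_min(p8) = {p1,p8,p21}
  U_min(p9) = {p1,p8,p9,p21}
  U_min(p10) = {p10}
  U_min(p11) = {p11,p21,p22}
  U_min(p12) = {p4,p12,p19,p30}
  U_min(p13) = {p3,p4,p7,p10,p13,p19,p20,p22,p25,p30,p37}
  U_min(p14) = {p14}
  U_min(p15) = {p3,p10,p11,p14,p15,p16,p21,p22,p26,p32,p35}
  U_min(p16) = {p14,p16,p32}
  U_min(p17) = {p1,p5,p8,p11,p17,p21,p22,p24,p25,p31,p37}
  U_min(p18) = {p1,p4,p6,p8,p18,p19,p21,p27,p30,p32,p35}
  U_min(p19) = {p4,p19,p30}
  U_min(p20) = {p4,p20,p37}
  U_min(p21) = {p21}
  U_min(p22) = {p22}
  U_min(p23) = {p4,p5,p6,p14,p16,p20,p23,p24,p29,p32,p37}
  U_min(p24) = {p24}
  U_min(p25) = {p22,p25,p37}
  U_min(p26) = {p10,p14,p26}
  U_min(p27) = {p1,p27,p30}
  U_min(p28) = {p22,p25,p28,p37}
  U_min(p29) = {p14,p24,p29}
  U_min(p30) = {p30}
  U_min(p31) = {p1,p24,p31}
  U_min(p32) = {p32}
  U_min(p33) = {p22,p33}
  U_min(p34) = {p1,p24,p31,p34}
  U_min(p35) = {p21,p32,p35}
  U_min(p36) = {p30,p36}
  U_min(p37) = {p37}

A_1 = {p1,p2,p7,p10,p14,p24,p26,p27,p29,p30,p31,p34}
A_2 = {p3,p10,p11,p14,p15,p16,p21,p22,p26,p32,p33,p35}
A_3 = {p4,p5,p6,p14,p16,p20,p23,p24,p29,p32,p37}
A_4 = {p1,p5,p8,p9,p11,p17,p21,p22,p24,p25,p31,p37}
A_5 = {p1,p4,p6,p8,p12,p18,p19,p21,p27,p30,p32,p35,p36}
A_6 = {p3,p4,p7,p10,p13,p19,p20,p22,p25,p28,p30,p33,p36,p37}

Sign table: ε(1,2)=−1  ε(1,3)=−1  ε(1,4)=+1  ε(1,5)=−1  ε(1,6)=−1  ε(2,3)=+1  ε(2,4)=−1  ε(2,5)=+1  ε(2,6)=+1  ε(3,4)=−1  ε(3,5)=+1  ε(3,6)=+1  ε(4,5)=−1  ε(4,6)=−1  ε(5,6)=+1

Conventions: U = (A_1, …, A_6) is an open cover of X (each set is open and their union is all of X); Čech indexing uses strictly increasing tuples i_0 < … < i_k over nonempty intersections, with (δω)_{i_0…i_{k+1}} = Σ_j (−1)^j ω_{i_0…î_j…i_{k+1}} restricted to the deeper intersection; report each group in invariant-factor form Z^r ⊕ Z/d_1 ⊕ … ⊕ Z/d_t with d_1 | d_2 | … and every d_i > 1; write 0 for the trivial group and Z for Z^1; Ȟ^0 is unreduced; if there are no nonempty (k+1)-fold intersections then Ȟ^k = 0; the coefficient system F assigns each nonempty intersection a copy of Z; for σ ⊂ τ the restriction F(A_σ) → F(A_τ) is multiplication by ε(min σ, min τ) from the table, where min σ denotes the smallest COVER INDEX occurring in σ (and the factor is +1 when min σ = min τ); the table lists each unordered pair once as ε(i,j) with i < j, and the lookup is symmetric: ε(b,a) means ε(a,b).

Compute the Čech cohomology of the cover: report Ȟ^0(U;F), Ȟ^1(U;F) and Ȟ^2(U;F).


nonempty overlaps:
  A12={p10,p14,p26} A13={p14,p24,p29} A14={p1,p24,p31} A15={p1,p27,p30} A16={p7,p10,p30} A23={p14,p16,p32} A24={p11,p21,p22} A25={p21,p32,p35} A26={p3,p10,p22,p33} A34={p5,p24,p37} A35={p4,p6,p32} A36={p4,p20,p37} A45={p1,p8,p21} A46={p22,p25,p37} A56={p4,p19,p30,p36}
  A123={p14} A126={p10} A134={p24} A145={p1} A156={p30} A235={p32} A245={p21} A246={p22} A346={p37} A356={p4}
C dims 6,15,10; δ0: rk 5, SNF 1^5; δ1: rk 10, SNF 1^9·2
degree 0: 6−5−0 = 1 → Ȟ^0 ≅ Z
degree 1: 15−10−5 = 0 → Ȟ^1 ≅ 0
degree 2: 10−0−10 = 0 plus torsion [2] → Ȟ^2 ≅ Z/2

Ȟ^0 = Z, Ȟ^1 = 0 and Ȟ^2 = Z/2


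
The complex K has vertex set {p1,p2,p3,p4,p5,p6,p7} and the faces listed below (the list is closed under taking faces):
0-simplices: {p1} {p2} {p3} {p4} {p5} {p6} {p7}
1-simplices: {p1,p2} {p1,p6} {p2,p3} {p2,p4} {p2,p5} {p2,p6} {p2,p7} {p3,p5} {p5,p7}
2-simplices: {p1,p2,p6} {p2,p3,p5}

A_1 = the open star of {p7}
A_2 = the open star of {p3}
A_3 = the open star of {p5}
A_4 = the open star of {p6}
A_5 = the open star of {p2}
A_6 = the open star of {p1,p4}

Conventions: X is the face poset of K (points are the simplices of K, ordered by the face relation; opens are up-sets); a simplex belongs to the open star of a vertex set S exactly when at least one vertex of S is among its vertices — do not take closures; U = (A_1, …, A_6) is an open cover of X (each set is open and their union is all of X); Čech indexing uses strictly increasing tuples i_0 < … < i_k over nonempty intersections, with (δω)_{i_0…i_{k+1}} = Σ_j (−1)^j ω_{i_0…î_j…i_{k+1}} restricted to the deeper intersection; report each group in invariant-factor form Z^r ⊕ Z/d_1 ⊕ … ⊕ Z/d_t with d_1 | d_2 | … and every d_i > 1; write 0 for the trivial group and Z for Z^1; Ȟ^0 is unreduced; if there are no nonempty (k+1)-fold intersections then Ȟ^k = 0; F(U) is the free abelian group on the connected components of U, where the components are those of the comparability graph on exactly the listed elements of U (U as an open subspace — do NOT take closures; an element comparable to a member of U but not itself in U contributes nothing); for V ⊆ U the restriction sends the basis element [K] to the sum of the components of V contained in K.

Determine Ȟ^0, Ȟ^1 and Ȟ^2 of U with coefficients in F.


nonempty intersections:
  A1={{p7},{p2,p7},{p5,p7}} A2={{p3},{p2,p3},{p3,p5},{p2,p3,p5}} A3={{p5},{p2,p5},{p3,p5},{p5,p7},{p2,p3,p5}} A4={{p6},{p1,p6},{p2,p6},{p1,p2,p6}} A5={{p2},{p1,p2},{p2,p3},{p2,p4},{p2,p5},{p2,p6},{p2,p7},{p1,p2,p6},{p2,p3,p5}} A6={{p1},{p4},{p1,p2},{p1,p6},{p2,p4},{p1,p2,p6}}
  A13={{p5,p7}} A15={{p2,p7}} A23={{p3,p5},{p2,p3,p5}} A25={{p2,p3},{p2,p3,p5}} A35={{p2,p5},{p2,p3,p5}} A45={{p2,p6},{p1,p2,p6}} A46={{p1,p6},{p1,p2,p6}} A56={{p1,p2},{p2,p4},{p1,p2,p6}}
  A235={{p2,p3,p5}} A456={{p1,p2,p6}}
components per intersection:
  A1: {{p7},{p2,p7},{p5,p7}}
  A2: {{p3},{p2,p3},{p3,p5},{p2,p3,p5}}
  A3: {{p5},{p2,p5},{p3,p5},{p5,p7},{p2,p3,p5}}
  A4: {{p6},{p1,p6},{p2,p6},{p1,p2,p6}}
  A5: {{p2},{p1,p2},{p2,p3},{p2,p4},{p2,p5},{p2,p6},{p2,p7},{p1,p2,p6},{p2,p3,p5}}
  A6: {{p1},{p1,p2},{p1,p6},{p1,p2,p6}} {{p4},{p2,p4}}
  A13: {{p5,p7}}
  A15: {{p2,p7}}
  A23: {{p3,p5},{p2,p3,p5}}
  A25: {{p2,p3},{p2,p3,p5}}
  A35: {{p2,p5},{p2,p3,p5}}
  A45: {{p2,p6},{p1,p2,p6}}
  A46: {{p1,p6},{p1,p2,p6}}
  A56: {{p1,p2},{p1,p2,p6}} {{p2,p4}}
  A235: {{p2,p3,p5}}
  A456: {{p1,p2,p6}}
C dims 7,9,2; δ0: rk 6, SNF 1^6; δ1: rk 2, SNF 1^2
Ȟ^0: (7−6)−0=1 ⇒ Z
Ȟ^1: (9−2)−6=1 ⇒ Z
Ȟ^2: (2−0)−2=0 ⇒ 0

Ȟ^0 ≅ Z, Ȟ^1 ≅ Z, Ȟ^2 ≅ 0


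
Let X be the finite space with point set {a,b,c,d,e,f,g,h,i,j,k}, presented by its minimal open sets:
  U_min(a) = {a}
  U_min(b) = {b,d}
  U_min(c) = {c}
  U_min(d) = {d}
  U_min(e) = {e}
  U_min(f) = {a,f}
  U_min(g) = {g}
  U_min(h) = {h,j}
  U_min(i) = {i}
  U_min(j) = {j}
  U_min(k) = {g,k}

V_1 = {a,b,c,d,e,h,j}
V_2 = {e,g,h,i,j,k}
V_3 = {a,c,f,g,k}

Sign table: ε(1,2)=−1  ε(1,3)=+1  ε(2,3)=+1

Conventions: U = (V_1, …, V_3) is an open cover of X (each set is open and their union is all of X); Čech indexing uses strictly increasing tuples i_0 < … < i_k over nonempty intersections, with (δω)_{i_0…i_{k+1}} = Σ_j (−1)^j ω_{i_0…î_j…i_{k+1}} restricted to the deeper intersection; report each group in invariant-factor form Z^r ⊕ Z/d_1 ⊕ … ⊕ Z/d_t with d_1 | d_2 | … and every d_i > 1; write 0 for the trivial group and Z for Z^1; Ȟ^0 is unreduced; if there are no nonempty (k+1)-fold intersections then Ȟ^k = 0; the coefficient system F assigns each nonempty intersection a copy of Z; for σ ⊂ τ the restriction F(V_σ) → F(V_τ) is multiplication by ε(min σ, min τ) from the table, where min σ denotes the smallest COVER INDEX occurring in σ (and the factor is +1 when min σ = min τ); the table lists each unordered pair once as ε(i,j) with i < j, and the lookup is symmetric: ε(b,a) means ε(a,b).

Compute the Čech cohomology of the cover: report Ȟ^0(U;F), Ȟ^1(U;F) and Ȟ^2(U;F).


cover nerve:
  V12={e,h,j} V13={a,c} V23={g,k}
C dims 3,3; δ0: rk 3, SNF 1^2·2
Ȟ^0: (3−3)−0=0 ⇒ 0
Ȟ^1: (3−0)−3=0 plus torsion [2] ⇒ Z/2
Ȟ^2: (0−0)−0=0 ⇒ 0

Ȟ^0 = 0, Ȟ^1 = Z/2, Ȟ^2 = 0


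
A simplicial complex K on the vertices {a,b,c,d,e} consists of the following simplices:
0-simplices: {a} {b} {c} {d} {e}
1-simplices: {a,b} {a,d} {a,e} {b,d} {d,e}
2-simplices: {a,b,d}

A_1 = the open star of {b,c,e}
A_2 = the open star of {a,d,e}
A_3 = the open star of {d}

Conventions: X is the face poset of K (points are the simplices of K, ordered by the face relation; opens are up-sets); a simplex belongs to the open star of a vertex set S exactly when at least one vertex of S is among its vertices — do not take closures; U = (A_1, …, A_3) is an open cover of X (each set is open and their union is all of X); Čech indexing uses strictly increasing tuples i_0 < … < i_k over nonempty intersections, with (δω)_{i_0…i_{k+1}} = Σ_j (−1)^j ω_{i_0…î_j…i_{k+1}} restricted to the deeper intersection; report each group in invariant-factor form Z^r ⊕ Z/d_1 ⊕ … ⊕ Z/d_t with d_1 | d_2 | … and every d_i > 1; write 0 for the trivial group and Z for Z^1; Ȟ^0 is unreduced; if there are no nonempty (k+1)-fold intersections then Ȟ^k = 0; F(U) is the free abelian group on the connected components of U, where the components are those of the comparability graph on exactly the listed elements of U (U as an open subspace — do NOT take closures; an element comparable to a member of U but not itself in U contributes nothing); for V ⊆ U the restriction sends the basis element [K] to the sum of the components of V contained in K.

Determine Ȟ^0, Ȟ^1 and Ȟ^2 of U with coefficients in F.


Ȟ^0 ≅ Z^2, Ȟ^1 ≅ 0, Ȟ^2 ≅ 0

nonempty overlaps:
  A1={{b},{c},{e},{a,b},{a,e},{b,d},{d,e},{a,b,d}} A2={{a},{d},{e},{a,b},{a,d},{a,e},{b,d},{d,e},{a,b,d}} A3={{d},{a,d},{b,d},{d,e},{a,b,d}}
  A12={{e},{a,b},{a,e},{b,d},{d,e},{a,b,d}} A13={{b,d},{d,e},{a,b,d}} A23={{d},{a,d},{b,d},{d,e},{a,b,d}}
  A123={{b,d},{d,e},{a,b,d}}
components per intersection:
  A1: {{b},{a,b},{b,d},{a,b,d}} {{c}} {{e},{a,e},{d,e}}
  A2: {{a},{d},{e},{a,b},{a,d},{a,e},{b,d},{d,e},{a,b,d}}
  A3: {{d},{a,d},{b,d},{d,e},{a,b,d}}
  A12: {{e},{a,e},{d,e}} {{a,b},{b,d},{a,b,d}}
  A13: {{b,d},{a,b,d}} {{d,e}}
  A23: {{d},{a,d},{b,d},{d,e},{a,b,d}}
  A123: {{b,d},{a,b,d}} {{d,e}}
C dims 5,5,2; δ0: rk 3, SNF 1^3; δ1: rk 2, SNF 1^2
degree 0: 5−3−0 = 2 → Ȟ^0 ≅ Z^2
degree 1: 5−2−3 = 0 → Ȟ^1 ≅ 0
degree 2: 2−0−2 = 0 → Ȟ^2 ≅ 0


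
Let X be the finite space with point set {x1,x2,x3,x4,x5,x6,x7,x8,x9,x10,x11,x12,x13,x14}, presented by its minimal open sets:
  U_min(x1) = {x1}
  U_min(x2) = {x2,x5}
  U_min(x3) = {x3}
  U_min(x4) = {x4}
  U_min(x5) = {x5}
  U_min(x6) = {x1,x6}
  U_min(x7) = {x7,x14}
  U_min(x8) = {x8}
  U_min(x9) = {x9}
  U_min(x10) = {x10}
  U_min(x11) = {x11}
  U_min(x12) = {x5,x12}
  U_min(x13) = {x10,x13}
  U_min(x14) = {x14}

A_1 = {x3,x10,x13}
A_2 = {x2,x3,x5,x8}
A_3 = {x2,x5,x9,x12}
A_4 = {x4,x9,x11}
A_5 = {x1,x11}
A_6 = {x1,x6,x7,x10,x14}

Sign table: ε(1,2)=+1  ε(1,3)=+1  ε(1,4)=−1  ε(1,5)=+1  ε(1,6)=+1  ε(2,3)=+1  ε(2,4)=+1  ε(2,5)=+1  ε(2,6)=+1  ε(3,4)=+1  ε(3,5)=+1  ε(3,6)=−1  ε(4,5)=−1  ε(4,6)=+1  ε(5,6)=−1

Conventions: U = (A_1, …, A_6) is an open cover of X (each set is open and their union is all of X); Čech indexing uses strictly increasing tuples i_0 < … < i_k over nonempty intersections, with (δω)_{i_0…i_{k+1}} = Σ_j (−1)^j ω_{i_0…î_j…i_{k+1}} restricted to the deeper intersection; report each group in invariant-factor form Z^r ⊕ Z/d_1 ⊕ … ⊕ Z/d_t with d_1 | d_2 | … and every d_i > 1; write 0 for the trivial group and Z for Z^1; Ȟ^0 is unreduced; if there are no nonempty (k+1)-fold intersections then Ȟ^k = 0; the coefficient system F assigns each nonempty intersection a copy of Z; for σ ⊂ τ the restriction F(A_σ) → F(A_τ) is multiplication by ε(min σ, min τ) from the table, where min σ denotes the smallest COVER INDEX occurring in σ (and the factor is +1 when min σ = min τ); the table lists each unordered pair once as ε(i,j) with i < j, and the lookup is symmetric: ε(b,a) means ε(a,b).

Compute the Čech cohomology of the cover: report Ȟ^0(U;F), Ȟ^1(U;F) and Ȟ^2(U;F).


nerve simplices:
  A12={x3} A16={x10} A23={x2,x5} A34={x9} A45={x11} A56={x1}
C dims 6,6; δ0: rk 5, SNF 1^5
degree 0: 6−5−0 = 1 → Ȟ^0 ≅ Z
degree 1: 6−0−5 = 1 → Ȟ^1 ≅ Z
degree 2: 0−0−0 = 0 → Ȟ^2 ≅ 0

Ȟ^0 = Z,  Ȟ^1 = Z,  Ȟ^2 = 0


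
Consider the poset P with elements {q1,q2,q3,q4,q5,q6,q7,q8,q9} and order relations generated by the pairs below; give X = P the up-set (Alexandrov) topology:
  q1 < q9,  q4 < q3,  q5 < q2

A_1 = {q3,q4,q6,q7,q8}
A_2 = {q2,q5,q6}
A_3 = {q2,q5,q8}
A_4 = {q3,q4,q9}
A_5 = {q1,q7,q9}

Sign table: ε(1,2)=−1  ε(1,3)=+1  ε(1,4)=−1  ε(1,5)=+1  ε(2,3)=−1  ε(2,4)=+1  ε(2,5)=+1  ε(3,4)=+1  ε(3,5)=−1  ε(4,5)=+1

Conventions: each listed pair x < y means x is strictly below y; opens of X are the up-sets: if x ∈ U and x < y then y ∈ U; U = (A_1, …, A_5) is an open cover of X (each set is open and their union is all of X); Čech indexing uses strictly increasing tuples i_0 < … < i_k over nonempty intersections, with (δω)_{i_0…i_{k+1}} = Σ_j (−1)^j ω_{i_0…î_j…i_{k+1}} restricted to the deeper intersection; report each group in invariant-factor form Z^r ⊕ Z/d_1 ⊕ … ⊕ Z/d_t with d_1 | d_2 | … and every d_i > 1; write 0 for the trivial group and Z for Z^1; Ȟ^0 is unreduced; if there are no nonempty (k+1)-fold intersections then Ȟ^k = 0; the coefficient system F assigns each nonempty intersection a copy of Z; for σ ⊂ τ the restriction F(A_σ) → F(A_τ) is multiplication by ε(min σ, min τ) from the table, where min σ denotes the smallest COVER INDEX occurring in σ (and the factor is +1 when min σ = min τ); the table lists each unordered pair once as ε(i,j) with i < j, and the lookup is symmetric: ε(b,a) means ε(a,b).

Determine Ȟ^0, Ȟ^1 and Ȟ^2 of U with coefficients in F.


intersection data:
  A12={q6} A13={q8} A14={q3,q4} A15={q7} A23={q2,q5} A45={q9}
C dims 5,6; δ0: rk 5, SNF 1^4·2
Ȟ^0 = (5 − 5) − 0 = 0, so Ȟ^0 ≅ 0
Ȟ^1 = (6 − 0) − 5 = 1 plus torsion [2], so Ȟ^1 ≅ Z ⊕ Z/2
Ȟ^2 = (0 − 0) − 0 = 0, so Ȟ^2 ≅ 0

Ȟ^0(U;F) ≅ 0, Ȟ^1(U;F) ≅ Z ⊕ Z/2 and Ȟ^2(U;F) ≅ 0


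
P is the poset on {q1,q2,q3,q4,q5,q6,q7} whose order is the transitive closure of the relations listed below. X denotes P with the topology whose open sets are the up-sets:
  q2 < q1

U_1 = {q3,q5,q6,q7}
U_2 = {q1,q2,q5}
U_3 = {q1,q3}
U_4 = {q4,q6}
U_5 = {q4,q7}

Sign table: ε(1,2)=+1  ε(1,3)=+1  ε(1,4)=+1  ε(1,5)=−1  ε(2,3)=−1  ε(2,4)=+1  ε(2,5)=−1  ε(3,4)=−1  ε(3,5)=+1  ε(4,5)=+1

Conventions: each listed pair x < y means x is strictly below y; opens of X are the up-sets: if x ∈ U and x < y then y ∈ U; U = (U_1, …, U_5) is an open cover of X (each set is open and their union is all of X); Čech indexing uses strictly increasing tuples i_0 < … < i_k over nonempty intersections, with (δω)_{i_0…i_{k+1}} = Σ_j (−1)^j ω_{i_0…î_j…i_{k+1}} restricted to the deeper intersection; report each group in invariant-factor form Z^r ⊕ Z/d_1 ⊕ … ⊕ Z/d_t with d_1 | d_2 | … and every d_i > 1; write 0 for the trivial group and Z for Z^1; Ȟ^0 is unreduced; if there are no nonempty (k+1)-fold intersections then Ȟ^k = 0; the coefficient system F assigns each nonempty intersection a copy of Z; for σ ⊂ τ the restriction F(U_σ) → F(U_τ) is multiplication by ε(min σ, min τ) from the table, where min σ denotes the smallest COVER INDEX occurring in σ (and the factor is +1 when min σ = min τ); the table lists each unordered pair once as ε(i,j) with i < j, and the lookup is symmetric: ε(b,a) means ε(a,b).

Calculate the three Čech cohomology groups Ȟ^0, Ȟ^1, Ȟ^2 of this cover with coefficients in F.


Ȟ^0 = 0, Ȟ^1 = Z ⊕ Z/2 and Ȟ^2 = 0

cover nerve:
  U12={q5} U13={q3} U14={q6} U15={q7} U23={q1} U45={q4}
C dims 5,6; δ0: rk 5, SNF 1^4·2
Ȟ^0: (5−5)−0=0 ⇒ 0
Ȟ^1: (6−0)−5=1 plus torsion [2] ⇒ Z ⊕ Z/2
Ȟ^2: (0−0)−0=0 ⇒ 0


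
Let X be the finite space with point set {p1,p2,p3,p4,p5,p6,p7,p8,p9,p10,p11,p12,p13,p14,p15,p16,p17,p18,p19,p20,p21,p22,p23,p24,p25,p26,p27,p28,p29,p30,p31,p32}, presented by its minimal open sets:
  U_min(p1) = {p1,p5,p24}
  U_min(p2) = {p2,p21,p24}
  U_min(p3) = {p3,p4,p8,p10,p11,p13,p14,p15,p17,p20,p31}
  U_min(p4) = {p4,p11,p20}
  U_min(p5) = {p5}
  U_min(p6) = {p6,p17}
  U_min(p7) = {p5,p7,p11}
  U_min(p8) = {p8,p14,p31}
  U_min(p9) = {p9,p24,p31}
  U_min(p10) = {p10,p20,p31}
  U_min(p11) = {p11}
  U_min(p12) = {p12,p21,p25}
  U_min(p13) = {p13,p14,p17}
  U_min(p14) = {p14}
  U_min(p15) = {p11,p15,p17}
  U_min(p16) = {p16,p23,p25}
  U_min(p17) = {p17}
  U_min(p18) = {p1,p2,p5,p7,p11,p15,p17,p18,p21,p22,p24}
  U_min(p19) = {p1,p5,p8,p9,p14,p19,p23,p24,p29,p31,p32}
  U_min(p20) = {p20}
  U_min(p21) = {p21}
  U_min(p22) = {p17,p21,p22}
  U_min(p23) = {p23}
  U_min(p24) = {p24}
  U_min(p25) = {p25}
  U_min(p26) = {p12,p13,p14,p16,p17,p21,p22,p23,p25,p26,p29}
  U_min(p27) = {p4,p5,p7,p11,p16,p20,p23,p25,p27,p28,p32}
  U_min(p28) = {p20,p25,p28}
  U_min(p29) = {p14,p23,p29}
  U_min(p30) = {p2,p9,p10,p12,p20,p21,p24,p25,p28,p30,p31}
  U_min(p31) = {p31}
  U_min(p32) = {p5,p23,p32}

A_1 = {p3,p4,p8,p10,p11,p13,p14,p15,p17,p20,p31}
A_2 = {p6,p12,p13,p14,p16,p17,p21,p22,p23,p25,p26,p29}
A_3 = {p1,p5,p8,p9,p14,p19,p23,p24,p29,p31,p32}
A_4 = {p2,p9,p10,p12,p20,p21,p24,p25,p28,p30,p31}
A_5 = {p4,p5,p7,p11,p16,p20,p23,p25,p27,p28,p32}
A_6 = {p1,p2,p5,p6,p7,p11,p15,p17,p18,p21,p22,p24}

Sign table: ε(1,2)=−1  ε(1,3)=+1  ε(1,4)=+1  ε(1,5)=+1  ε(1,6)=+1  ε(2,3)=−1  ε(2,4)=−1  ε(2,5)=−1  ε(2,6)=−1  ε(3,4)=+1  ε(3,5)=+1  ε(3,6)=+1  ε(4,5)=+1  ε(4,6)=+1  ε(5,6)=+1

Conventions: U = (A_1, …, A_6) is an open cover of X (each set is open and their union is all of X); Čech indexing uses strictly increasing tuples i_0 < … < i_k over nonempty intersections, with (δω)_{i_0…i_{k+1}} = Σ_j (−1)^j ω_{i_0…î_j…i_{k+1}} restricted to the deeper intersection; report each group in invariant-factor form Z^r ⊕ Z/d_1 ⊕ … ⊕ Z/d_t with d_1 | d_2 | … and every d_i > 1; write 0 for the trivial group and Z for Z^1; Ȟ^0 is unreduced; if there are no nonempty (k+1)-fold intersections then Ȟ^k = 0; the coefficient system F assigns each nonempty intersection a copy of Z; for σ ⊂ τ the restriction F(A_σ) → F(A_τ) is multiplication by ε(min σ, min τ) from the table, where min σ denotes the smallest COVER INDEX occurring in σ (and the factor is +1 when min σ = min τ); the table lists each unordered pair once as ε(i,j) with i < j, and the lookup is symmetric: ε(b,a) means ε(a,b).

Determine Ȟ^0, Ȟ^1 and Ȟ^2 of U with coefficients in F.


intersection data:
  A12={p13,p14,p17} A13={p8,p14,p31} A14={p10,p20,p31} A15={p4,p11,p20} A16={p11,p15,p17} A23={p14,p23,p29} A24={p12,p21,p25} A25={p16,p23,p25} A26={p6,p17,p21,p22} A34={p9,p24,p31} A35={p5,p23,p32} A36={p1,p5,p24} A45={p20,p25,p28} A46={p2,p21,p24} A56={p5,p7,p11}
  A123={p14} A126={p17} A134={p31} A145={p20} A156={p11} A235={p23} A245={p25} A246={p21} A346={p24} A356={p5}
C dims 6,15,10; δ0: rk 5, SNF 1^5; δ1: rk 10, SNF 1^9·2
Ȟ^0 = (6 − 5) − 0 = 1, so Ȟ^0 ≅ Z
Ȟ^1 = (15 − 10) − 5 = 0, so Ȟ^1 ≅ 0
Ȟ^2 = (10 − 0) − 10 = 0 plus torsion [2], so Ȟ^2 ≅ Z/2

Ȟ^0(U;F) ≅ Z; Ȟ^1(U;F) ≅ 0; Ȟ^2(U;F) ≅ Z/2


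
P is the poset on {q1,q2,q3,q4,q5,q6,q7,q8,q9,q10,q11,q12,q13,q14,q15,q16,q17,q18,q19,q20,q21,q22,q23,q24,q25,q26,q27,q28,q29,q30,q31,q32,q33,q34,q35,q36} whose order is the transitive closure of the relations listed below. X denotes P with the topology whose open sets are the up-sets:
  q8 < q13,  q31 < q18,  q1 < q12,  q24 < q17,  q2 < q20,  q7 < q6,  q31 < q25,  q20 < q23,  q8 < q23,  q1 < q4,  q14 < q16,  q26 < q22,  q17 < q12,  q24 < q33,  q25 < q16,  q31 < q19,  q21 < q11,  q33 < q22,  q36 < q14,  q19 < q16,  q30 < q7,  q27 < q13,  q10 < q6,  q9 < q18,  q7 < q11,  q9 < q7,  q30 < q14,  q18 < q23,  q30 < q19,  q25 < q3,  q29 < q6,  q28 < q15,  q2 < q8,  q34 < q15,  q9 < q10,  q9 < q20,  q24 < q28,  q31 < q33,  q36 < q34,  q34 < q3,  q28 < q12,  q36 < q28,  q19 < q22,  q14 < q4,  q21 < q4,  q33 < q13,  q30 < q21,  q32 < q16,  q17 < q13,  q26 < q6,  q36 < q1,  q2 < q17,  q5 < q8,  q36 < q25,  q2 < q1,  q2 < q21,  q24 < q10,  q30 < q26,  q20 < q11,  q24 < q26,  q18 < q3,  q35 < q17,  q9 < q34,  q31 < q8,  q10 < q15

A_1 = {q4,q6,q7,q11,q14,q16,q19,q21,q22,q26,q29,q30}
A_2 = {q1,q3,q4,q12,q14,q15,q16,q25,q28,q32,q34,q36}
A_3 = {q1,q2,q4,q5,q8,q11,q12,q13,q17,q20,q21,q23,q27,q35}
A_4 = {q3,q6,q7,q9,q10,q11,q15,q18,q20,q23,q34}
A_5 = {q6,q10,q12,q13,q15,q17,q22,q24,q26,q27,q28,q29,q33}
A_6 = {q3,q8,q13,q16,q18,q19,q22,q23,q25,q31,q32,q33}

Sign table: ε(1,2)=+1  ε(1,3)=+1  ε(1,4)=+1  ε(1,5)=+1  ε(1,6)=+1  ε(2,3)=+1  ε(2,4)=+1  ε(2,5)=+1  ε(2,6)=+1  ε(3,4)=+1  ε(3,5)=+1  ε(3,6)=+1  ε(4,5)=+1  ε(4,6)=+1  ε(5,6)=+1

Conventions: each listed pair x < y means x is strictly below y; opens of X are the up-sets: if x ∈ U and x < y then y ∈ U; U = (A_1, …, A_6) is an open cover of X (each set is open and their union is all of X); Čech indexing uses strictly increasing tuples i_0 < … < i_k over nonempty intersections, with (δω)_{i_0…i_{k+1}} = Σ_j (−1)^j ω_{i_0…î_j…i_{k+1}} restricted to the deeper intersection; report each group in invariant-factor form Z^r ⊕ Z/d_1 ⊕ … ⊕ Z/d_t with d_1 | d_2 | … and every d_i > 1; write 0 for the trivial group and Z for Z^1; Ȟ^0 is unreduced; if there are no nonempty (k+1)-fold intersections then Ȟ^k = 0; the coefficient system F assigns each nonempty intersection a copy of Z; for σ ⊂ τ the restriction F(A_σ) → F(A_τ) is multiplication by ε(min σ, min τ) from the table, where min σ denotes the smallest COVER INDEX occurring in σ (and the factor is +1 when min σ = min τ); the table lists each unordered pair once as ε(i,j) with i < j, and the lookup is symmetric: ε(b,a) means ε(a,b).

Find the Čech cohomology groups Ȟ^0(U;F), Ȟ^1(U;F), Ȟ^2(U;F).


nonempty intersections:
  A12={q4,q14,q16} A13={q4,q11,q21} A14={q6,q7,q11} A15={q6,q22,q26,q29} A16={q16,q19,q22} A23={q1,q4,q12} A24={q3,q15,q34} A25={q12,q15,q28} A26={q3,q16,q25,q32} A34={q11,q20,q23} A35={q12,q13,q17,q27} A36={q8,q13,q23} A45={q6,q10,q15} A46={q3,q18,q23} A56={q13,q22,q33}
  A123={q4} A126={q16} A134={q11} A145={q6} A156={q22} A235={q12} A245={q15} A246={q3} A346={q23} A356={q13}
C dims 6,15,10; δ0: rk 5, SNF 1^5; δ1: rk 10, SNF 1^9·2
Ȟ^0: (6−5)−0=1 ⇒ Z
Ȟ^1: (15−10)−5=0 ⇒ 0
Ȟ^2: (10−0)−10=0 plus torsion [2] ⇒ Z/2

Ȟ^0 ≅ Z; Ȟ^1 ≅ 0; Ȟ^2 ≅ Z/2


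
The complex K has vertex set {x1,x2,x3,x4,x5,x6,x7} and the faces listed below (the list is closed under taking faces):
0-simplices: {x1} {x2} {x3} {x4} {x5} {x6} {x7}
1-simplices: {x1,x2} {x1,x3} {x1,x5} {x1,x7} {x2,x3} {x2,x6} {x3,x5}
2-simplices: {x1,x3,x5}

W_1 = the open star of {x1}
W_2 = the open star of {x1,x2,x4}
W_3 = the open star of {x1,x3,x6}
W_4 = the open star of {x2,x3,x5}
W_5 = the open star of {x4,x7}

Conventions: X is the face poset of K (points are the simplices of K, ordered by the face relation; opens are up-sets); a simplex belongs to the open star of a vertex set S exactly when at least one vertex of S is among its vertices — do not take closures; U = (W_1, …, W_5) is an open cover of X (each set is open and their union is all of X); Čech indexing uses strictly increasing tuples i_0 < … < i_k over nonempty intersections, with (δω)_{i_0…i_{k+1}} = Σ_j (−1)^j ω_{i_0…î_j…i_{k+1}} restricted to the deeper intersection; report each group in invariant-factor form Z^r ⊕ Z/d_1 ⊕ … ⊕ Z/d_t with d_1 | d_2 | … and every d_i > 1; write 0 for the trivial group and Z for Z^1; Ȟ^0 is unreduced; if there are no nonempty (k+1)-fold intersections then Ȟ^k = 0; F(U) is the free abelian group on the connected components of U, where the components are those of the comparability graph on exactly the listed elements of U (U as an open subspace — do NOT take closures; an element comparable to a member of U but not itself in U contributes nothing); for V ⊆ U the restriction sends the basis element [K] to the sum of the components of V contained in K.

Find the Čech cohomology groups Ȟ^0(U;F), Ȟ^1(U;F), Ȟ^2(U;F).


Ȟ^0 ≅ Z^2; Ȟ^1 ≅ Z; Ȟ^2 ≅ 0

nonempty overlaps:
  W1={{x1},{x1,x2},{x1,x3},{x1,x5},{x1,x7},{x1,x3,x5}} W2={{x1},{x2},{x4},{x1,x2},{x1,x3},{x1,x5},{x1,x7},{x2,x3},{x2,x6},{x1,x3,x5}} W3={{x1},{x3},{x6},{x1,x2},{x1,x3},{x1,x5},{x1,x7},{x2,x3},{x2,x6},{x3,x5},{x1,x3,x5}} W4={{x2},{x3},{x5},{x1,x2},{x1,x3},{x1,x5},{x2,x3},{x2,x6},{x3,x5},{x1,x3,x5}} W5={{x4},{x7},{x1,x7}}
  W12={{x1},{x1,x2},{x1,x3},{x1,x5},{x1,x7},{x1,x3,x5}} W13={{x1},{x1,x2},{x1,x3},{x1,x5},{x1,x7},{x1,x3,x5}} W14={{x1,x2},{x1,x3},{x1,x5},{x1,x3,x5}} W15={{x1,x7}} W23={{x1},{x1,x2},{x1,x3},{x1,x5},{x1,x7},{x2,x3},{x2,x6},{x1,x3,x5}} W24={{x2},{x1,x2},{x1,x3},{x1,x5},{x2,x3},{x2,x6},{x1,x3,x5}} W25={{x4},{x1,x7}} W34={{x3},{x1,x2},{x1,x3},{x1,x5},{x2,x3},{x2,x6},{x3,x5},{x1,x3,x5}} W35={{x1,x7}}
  W123={{x1},{x1,x2},{x1,x3},{x1,x5},{x1,x7},{x1,x3,x5}} W124={{x1,x2},{x1,x3},{x1,x5},{x1,x3,x5}} W125={{x1,x7}} W134={{x1,x2},{x1,x3},{x1,x5},{x1,x3,x5}} W135={{x1,x7}} W234={{x1,x2},{x1,x3},{x1,x5},{x2,x3},{x2,x6},{x1,x3,x5}} W235={{x1,x7}}
  W1234={{x1,x2},{x1,x3},{x1,x5},{x1,x3,x5}} W1235={{x1,x7}}
components per intersection:
  W1: {{x1},{x1,x2},{x1,x3},{x1,x5},{x1,x7},{x1,x3,x5}}
  W2: {{x1},{x2},{x1,x2},{x1,x3},{x1,x5},{x1,x7},{x2,x3},{x2,x6},{x1,x3,x5}} {{x4}}
  W3: {{x1},{x3},{x1,x2},{x1,x3},{x1,x5},{x1,x7},{x2,x3},{x3,x5},{x1,x3,x5}} {{x6},{x2,x6}}
  W4: {{x2},{x3},{x5},{x1,x2},{x1,x3},{x1,x5},{x2,x3},{x2,x6},{x3,x5},{x1,x3,x5}}
  W5: {{x4}} {{x7},{x1,x7}}
  W12: {{x1},{x1,x2},{x1,x3},{x1,x5},{x1,x7},{x1,x3,x5}}
  W13: {{x1},{x1,x2},{x1,x3},{x1,x5},{x1,x7},{x1,x3,x5}}
  W14: {{x1,x2}} {{x1,x3},{x1,x5},{x1,x3,x5}}
  W15: {{x1,x7}}
  W23: {{x1},{x1,x2},{x1,x3},{x1,x5},{x1,x7},{x1,x3,x5}} {{x2,x3}} {{x2,x6}}
  W24: {{x2},{x1,x2},{x2,x3},{x2,x6}} {{x1,x3},{x1,x5},{x1,x3,x5}}
  W25: {{x4}} {{x1,x7}}
  W34: {{x3},{x1,x3},{x1,x5},{x2,x3},{x3,x5},{x1,x3,x5}} {{x1,x2}} {{x2,x6}}
  W35: {{x1,x7}}
  W123: {{x1},{x1,x2},{x1,x3},{x1,x5},{x1,x7},{x1,x3,x5}}
  W124: {{x1,x2}} {{x1,x3},{x1,x5},{x1,x3,x5}}
  W125: {{x1,x7}}
  W134: {{x1,x2}} {{x1,x3},{x1,x5},{x1,x3,x5}}
  W135: {{x1,x7}}
  W234: {{x1,x2}} {{x1,x3},{x1,x5},{x1,x3,x5}} {{x2,x3}} {{x2,x6}}
  W235: {{x1,x7}}
  W1234: {{x1,x2}} {{x1,x3},{x1,x5},{x1,x3,x5}}
  W1235: {{x1,x7}}
C dims 8,16,12,3; δ0: rk 6, SNF 1^6; δ1: rk 9, SNF 1^9; δ2: rk 3, SNF 1^3
degree 0: 8−6−0 = 2 → Ȟ^0 ≅ Z^2
degree 1: 16−9−6 = 1 → Ȟ^1 ≅ Z
degree 2: 12−3−9 = 0 → Ȟ^2 ≅ 0


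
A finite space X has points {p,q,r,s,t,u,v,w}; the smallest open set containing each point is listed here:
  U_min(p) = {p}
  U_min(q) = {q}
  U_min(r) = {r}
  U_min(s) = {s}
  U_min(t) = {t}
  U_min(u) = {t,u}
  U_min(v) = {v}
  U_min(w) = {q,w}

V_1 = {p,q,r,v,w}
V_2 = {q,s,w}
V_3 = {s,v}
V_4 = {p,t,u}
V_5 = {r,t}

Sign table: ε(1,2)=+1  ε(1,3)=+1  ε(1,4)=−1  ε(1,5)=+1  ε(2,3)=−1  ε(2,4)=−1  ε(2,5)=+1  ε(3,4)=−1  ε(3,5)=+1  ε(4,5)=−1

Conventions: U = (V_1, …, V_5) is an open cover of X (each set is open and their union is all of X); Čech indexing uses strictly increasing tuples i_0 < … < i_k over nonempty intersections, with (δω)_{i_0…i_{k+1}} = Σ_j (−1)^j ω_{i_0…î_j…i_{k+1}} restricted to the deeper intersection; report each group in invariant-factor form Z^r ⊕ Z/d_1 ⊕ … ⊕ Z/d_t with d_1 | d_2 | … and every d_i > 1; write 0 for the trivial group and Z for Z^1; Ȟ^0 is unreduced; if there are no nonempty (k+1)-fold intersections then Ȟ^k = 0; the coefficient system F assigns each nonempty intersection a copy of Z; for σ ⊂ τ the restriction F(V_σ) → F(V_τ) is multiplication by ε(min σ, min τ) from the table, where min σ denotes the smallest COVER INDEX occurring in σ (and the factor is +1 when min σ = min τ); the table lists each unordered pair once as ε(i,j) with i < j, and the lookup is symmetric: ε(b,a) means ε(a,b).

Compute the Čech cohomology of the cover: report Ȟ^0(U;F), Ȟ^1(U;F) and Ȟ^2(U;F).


nonempty overlaps:
  V12={q,w} V13={v} V14={p} V15={r} V23={s} V45={t}
C dims 5,6; δ0: rk 5, SNF 1^4·2
degree 0: 5−5−0 = 0 → Ȟ^0 ≅ 0
degree 1: 6−0−5 = 1 plus torsion [2] → Ȟ^1 ≅ Z ⊕ Z/2
degree 2: 0−0−0 = 0 → Ȟ^2 ≅ 0

Ȟ^0 = 0, Ȟ^1 = Z ⊕ Z/2, Ȟ^2 = 0


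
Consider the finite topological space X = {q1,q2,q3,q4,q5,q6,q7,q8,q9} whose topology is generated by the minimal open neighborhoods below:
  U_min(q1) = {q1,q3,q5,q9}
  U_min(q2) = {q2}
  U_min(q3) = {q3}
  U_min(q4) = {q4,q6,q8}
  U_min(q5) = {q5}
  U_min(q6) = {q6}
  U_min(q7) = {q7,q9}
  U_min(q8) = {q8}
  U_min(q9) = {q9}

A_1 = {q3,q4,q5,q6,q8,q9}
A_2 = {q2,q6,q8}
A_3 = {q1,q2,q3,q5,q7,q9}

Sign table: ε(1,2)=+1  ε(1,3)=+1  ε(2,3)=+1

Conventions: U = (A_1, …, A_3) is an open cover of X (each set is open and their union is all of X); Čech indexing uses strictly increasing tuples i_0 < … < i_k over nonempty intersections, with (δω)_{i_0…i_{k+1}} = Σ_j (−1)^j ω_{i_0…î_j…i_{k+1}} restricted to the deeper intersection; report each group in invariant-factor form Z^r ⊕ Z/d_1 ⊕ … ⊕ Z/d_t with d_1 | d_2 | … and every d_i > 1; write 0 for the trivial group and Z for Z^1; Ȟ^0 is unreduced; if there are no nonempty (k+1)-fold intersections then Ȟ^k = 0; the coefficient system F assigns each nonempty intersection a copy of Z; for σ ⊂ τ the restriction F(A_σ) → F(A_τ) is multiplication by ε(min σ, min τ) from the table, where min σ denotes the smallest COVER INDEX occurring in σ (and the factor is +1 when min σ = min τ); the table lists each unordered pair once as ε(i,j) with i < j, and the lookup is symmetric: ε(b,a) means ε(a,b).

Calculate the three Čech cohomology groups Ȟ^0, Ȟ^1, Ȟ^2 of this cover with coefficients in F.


nerve of the cover:
  A12={q6,q8} A13={q3,q5,q9} A23={q2}
C dims 3,3; δ0: rk 2, SNF 1^2
Ȟ^0 = (3 − 2) − 0 = 1, so Ȟ^0 ≅ Z
Ȟ^1 = (3 − 0) − 2 = 1, so Ȟ^1 ≅ Z
Ȟ^2 = (0 − 0) − 0 = 0, so Ȟ^2 ≅ 0

Ȟ^0 = Z,  Ȟ^1 = Z,  Ȟ^2 = 0


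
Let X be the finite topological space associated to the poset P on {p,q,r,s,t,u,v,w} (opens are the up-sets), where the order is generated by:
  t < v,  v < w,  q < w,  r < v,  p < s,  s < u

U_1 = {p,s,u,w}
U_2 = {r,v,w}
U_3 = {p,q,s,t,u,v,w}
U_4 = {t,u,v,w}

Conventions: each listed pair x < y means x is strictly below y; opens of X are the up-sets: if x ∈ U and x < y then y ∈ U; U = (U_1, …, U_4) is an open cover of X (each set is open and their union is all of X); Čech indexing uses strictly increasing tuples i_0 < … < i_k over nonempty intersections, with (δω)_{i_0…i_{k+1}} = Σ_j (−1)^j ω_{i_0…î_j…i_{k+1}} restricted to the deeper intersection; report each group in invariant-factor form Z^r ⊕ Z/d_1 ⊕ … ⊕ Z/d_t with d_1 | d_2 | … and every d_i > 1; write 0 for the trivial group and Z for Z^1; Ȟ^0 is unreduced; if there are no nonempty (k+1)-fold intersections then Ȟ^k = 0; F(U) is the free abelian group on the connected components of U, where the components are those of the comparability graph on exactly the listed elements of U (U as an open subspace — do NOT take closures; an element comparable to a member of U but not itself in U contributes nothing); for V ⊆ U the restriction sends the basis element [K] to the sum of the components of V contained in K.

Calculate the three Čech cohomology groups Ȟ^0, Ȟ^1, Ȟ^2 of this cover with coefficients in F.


Ȟ^0 ≅ Z^2; Ȟ^1 ≅ 0; Ȟ^2 ≅ 0

nerve of the cover:
  U12={w} U13={p,s,u,w} U14={u,w} U23={v,w} U24={v,w} U34={t,u,v,w}
  U123={w} U124={w} U134={u,w} U234={v,w}
  U1234={w}
components per intersection:
  U1: {p,s,u} {w}
  U2: {r,v,w}
  U3: {p,s,u} {q,t,v,w}
  U4: {t,v,w} {u}
  U12: {w}
  U13: {p,s,u} {w}
  U14: {u} {w}
  U23: {v,w}
  U24: {v,w}
  U34: {t,v,w} {u}
  U123: {w}
  U124: {w}
  U134: {u} {w}
  U234: {v,w}
  U1234: {w}
C dims 7,9,5,1; δ0: rk 5, SNF 1^5; δ1: rk 4, SNF 1^4; δ2: rk 1, SNF 1^1
Ȟ^0 = (7 − 5) − 0 = 2, so Ȟ^0 ≅ Z^2
Ȟ^1 = (9 − 4) − 5 = 0, so Ȟ^1 ≅ 0
Ȟ^2 = (5 − 1) − 4 = 0, so Ȟ^2 ≅ 0


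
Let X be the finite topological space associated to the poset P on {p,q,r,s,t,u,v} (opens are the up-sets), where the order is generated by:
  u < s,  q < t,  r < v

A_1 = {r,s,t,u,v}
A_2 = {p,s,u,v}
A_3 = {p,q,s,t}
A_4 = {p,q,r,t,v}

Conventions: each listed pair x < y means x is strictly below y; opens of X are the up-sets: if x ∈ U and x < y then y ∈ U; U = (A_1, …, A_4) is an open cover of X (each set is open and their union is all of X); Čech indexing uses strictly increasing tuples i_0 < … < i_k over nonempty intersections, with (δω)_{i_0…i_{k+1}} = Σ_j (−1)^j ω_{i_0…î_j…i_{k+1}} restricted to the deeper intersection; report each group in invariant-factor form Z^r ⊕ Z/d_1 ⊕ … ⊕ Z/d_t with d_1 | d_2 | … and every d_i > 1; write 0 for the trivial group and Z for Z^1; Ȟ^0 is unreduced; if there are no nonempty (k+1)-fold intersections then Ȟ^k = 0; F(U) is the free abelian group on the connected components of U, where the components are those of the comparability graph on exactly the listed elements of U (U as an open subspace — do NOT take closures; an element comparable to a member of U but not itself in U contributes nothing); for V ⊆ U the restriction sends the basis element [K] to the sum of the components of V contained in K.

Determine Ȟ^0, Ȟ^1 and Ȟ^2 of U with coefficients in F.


Ȟ^0 ≅ Z^4; Ȟ^1 ≅ 0; Ȟ^2 ≅ 0

nerve simplices:
  A12={s,u,v} A13={s,t} A14={r,t,v} A23={p,s} A24={p,v} A34={p,q,t}
  A123={s} A124={v} A134={t} A234={p}
components per intersection:
  A1: {r,v} {s,u} {t}
  A2: {p} {s,u} {v}
  A3: {p} {q,t} {s}
  A4: {p} {q,t} {r,v}
  A12: {s,u} {v}
  A13: {s} {t}
  A14: {r,v} {t}
  A23: {p} {s}
  A24: {p} {v}
  A34: {p} {q,t}
  A123: {s}
  A124: {v}
  A134: {t}
  A234: {p}
C dims 12,12,4; δ0: rk 8, SNF 1^8; δ1: rk 4, SNF 1^4
degree 0: 12−8−0 = 4 → Ȟ^0 ≅ Z^4
degree 1: 12−4−8 = 0 → Ȟ^1 ≅ 0
degree 2: 4−0−4 = 0 → Ȟ^2 ≅ 0


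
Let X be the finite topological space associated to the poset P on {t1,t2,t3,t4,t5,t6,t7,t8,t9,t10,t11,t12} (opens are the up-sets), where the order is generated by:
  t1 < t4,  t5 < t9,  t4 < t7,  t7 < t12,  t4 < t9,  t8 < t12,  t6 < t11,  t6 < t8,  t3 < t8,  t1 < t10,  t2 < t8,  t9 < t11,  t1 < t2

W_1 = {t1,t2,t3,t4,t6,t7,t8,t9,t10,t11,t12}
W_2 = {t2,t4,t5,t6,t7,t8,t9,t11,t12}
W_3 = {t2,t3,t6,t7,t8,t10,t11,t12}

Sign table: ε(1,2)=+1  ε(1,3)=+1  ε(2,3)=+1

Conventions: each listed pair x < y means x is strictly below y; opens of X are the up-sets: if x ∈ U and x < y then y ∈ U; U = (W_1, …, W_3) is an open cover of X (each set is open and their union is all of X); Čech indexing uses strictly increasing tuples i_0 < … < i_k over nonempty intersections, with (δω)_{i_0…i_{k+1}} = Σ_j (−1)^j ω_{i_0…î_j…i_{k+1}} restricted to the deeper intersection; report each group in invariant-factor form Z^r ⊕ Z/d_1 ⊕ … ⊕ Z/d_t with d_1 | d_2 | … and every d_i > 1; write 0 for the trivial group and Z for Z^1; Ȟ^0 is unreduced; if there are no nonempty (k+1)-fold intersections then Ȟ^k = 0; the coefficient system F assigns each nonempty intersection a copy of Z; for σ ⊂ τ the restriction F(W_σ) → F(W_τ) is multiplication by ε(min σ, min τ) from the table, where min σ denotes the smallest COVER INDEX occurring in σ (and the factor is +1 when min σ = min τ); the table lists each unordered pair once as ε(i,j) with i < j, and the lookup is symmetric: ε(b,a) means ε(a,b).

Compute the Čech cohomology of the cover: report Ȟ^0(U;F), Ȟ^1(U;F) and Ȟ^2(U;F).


intersection data:
  W12={t2,t4,t6,t7,t8,t9,t11,t12} W13={t2,t3,t6,t7,t8,t10,t11,t12} W23={t2,t6,t7,t8,t11,t12}
  W123={t2,t6,t7,t8,t11,t12}
C dims 3,3,1; δ0: rk 2, SNF 1^2; δ1: rk 1, SNF 1^1
Ȟ^0 = (3 − 2) − 0 = 1, so Ȟ^0 ≅ Z
Ȟ^1 = (3 − 1) − 2 = 0, so Ȟ^1 ≅ 0
Ȟ^2 = (1 − 0) − 1 = 0, so Ȟ^2 ≅ 0

Ȟ^0 = Z,  Ȟ^1 = 0,  Ȟ^2 = 0


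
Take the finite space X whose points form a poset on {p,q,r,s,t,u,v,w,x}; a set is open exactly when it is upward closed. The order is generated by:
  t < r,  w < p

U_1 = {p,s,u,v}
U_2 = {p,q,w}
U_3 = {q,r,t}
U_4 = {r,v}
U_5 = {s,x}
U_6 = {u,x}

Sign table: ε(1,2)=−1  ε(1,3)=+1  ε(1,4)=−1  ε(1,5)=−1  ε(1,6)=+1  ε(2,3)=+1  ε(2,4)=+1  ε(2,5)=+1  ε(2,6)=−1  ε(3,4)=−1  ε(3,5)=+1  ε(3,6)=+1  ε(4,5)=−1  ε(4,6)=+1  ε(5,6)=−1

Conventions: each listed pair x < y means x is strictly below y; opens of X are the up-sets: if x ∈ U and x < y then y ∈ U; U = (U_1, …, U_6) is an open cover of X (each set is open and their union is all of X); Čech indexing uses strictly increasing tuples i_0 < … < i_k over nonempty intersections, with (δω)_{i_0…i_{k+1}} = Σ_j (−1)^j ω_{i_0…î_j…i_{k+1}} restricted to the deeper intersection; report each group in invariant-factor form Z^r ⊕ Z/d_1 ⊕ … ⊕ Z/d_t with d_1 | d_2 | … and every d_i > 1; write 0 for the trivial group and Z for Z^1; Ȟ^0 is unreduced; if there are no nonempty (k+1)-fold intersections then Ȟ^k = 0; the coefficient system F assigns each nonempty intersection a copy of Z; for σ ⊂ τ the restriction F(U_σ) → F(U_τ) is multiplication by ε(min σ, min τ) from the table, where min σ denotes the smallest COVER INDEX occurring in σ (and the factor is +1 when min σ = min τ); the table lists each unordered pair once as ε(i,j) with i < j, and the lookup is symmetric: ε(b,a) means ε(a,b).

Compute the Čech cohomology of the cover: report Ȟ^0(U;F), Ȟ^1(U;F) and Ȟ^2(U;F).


Ȟ^0(U;F) ≅ 0; Ȟ^1(U;F) ≅ Z ⊕ Z/2; Ȟ^2(U;F) ≅ 0

nonempty intersections:
  U12={p} U14={v} U15={s} U16={u} U23={q} U34={r} U56={x}
C dims 6,7; δ0: rk 6, SNF 1^5·2
Ȟ^0: (6−6)−0=0 ⇒ 0
Ȟ^1: (7−0)−6=1 plus torsion [2] ⇒ Z ⊕ Z/2
Ȟ^2: (0−0)−0=0 ⇒ 0
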